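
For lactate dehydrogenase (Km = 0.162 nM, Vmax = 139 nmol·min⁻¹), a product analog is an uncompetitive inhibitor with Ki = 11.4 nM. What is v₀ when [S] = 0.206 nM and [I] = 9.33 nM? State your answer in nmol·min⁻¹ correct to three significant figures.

53.4 nmol·min⁻¹

With α = 1 + [I]/Ki = 1 + 9.33/11.4 = 1.818, the uncompetitive rate law is v = (Vmax/α)·[S] / (Km/α + [S]).
v = (139/1.818)×0.206 / (0.162/1.818 + 0.206) = 15.75/0.2951 = 53.4 nmol·min⁻¹.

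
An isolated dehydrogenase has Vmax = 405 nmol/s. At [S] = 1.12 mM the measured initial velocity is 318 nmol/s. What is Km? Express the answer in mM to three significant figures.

0.306 mM

From v = Vmax[S]/(Km+[S]), Km = [S](Vmax − v)/v.
Km = 1.12 × (405 − 318) / 318 = 97.44/318 = 0.306 mM.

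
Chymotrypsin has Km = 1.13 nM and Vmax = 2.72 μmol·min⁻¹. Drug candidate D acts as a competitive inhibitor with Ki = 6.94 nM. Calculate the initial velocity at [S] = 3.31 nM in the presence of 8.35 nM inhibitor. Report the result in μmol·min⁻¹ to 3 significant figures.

α = 1 + [I]/Ki = 1 + 8.35/6.94 = 2.203.
For a competitive inhibitor, Vmax is unchanged and the apparent Km becomes α·Km: Km,app = 2.49 nM, Vmax,app = 2.72 μmol·min⁻¹.
v = Vmax,app·[S]/(Km,app + [S]) = 2.72 × 3.31/(2.49 + 3.31) = 1.55 μmol·min⁻¹.

1.55 μmol·min⁻¹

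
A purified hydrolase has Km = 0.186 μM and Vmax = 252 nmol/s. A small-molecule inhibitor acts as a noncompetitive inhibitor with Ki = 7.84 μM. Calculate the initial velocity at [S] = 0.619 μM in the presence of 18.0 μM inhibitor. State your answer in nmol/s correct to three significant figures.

58.8 nmol/s

With α = 1 + [I]/Ki = 1 + 18.0/7.84 = 3.296, the noncompetitive rate law is v = (Vmax/α)·[S] / (Km + [S]).
v = (252/3.296)×0.619 / (0.186 + 0.619) = 47.33/0.8050 = 58.8 nmol/s.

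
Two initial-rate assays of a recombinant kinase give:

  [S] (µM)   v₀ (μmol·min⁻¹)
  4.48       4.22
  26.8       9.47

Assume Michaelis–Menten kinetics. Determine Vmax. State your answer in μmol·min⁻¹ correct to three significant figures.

In reciprocal form, 1/v = (Km/Vmax)·(1/[S]) + 1/Vmax. The two points give (1/[S], 1/v) = (0.2232, 0.2370) and (0.03731, 0.1056).
Slope = (0.2370 − 0.1056)/(0.2232 − 0.03731) = 0.7067; intercept = 0.2370 − 0.7067×0.2232 = 0.07923.
Vmax = 1/intercept = 12.6 μmol·min⁻¹; Km = slope × Vmax = 0.7067 × 12.6 = 8.92 µM.

12.6 μmol·min⁻¹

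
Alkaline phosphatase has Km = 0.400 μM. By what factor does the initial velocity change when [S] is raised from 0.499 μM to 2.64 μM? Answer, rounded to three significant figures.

1.56

Since Vmax cancels, v₂/v₁ = [S]₂(Km+[S]₁) / [S]₁(Km+[S]₂).
= 2.64×(0.400+0.499) / (0.499×(0.400+2.64)) = 2.373/1.517 = 1.56.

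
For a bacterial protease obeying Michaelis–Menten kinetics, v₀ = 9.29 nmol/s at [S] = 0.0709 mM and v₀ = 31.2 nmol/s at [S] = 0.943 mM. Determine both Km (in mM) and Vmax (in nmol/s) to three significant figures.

Km = 0.224 mM; Vmax = 38.6 nmol/s

From v = Vmax[S]/(Km+[S]), each point gives Vmax = v(Km+[S])/[S].
Equating: 9.29(Km+0.0709)/0.0709 = 31.2(Km+0.943)/0.943.
131.0·Km + 9.29 = 33.09·Km + 31.2, so (131.0 − 33.09)·Km = 31.2 − 9.29.
Km = 21.91/97.94 = 0.224 mM; then Vmax = 9.29(0.224+0.0709)/0.0709 = 38.6 nmol/s.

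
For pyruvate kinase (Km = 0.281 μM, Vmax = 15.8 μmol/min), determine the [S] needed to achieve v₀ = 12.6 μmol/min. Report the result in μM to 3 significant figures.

Rearranging v = Vmax[S]/(Km+[S]) gives [S] = Km·v/(Vmax − v).
[S] = 0.281 × 12.6 / (15.8 − 12.6) = 3.541/3.200 = 1.11 μM.

1.11 μM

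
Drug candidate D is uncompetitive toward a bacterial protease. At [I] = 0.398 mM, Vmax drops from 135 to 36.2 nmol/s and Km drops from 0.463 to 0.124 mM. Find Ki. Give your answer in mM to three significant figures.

0.146 mM

Uncompetitive: Vmax,app = Vmax/α (and Km,app = Km/α) with α = 1 + [I]/Ki.
α = Vmax/Vmax,app = 135/36.2 = 3.729.
Ki = [I]/(α − 1) = 0.398/2.729 = 0.146 mM.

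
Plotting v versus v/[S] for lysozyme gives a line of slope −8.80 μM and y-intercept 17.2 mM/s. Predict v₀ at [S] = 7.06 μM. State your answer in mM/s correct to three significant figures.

In the Eadie–Hofstee form v = Vmax − Km·(v/[S]), the slope is −Km and the intercept is Vmax, so Km = 8.80 μM and Vmax = 17.2 mM/s.
v = 17.2 × 7.06/(8.80 + 7.06) = 7.66 mM/s.

7.66 mM/s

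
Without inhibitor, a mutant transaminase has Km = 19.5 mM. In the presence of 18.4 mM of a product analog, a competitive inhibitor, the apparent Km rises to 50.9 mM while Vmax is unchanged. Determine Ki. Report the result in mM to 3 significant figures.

Competitive: Km,app = α·Km with α = 1 + [I]/Ki.
α = Km,app/Km = 50.9/19.5 = 2.610.
Since α = 1 + [I]/Ki, [I]/Ki = 2.610 − 1 = 1.610 and Ki = 18.4/1.610 = 11.4 mM.

11.4 mM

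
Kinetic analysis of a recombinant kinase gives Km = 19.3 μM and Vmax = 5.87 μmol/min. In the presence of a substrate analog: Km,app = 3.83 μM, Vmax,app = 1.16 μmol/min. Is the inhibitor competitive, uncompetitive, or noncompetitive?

Both Km and Vmax decrease by the same factor (~5.04-fold) — characteristic of uncompetitive inhibition.

uncompetitive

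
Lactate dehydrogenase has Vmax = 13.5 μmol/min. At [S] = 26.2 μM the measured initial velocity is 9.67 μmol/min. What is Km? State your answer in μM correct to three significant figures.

v/Vmax = 9.67/13.5 = 0.7163 = [S]/(Km+[S]).
So Km + [S] = [S]/0.7163 = 36.58 μM, giving Km = 36.58 − 26.2 = 10.4 μM.

10.4 μM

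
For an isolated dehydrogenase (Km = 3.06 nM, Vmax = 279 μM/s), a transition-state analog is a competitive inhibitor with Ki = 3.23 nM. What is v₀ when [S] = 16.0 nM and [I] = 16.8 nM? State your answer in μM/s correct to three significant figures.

128 μM/s

α = 1 + [I]/Ki = 1 + 16.8/3.23 = 6.201.
For a competitive inhibitor, Vmax is unchanged and the apparent Km becomes α·Km: Km,app = 19.0 nM, Vmax,app = 279 μM/s.
v = Vmax,app·[S]/(Km,app + [S]) = 279 × 16.0/(19.0 + 16.0) = 128 μM/s.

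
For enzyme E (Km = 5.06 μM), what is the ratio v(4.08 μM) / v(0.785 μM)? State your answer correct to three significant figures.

3.32

Since Vmax cancels, v₂/v₁ = [S]₂(Km+[S]₁) / [S]₁(Km+[S]₂).
= 4.08×(5.06+0.785) / (0.785×(5.06+4.08)) = 23.85/7.175 = 3.32.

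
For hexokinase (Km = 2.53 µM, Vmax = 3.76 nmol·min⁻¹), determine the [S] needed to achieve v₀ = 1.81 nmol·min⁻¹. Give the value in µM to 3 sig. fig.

Rearranging v = Vmax[S]/(Km+[S]) gives [S] = Km·v/(Vmax − v).
[S] = 2.53 × 1.81 / (3.76 − 1.81) = 4.579/1.950 = 2.35 µM.

2.35 µM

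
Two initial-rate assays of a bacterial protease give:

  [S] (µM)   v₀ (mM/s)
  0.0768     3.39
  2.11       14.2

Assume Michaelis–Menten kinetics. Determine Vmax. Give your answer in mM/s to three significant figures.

16.1 mM/s

In reciprocal form, 1/v = (Km/Vmax)·(1/[S]) + 1/Vmax. The two points give (1/[S], 1/v) = (13.02, 0.2950) and (0.4739, 0.07042).
Slope = (0.2950 − 0.07042)/(13.02 − 0.4739) = 0.01790; intercept = 0.2950 − 0.01790×13.02 = 0.06194.
Vmax = 1/intercept = 16.1 mM/s; Km = slope × Vmax = 0.01790 × 16.1 = 0.289 µM.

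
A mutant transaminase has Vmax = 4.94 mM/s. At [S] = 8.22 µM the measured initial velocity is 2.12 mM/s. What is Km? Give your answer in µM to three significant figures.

10.9 µM

v/Vmax = 2.12/4.94 = 0.4291 = [S]/(Km+[S]).
So Km + [S] = [S]/0.4291 = 19.15 µM, giving Km = 19.15 − 8.22 = 10.9 µM.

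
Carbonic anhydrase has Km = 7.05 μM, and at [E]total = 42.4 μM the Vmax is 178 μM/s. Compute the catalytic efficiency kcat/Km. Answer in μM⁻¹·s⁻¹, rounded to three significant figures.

kcat = Vmax/[E]total = 178/42.4 = 4.20 s⁻¹.
kcat/Km = 4.20/7.05 = 0.595 μM⁻¹·s⁻¹.

0.595 μM⁻¹·s⁻¹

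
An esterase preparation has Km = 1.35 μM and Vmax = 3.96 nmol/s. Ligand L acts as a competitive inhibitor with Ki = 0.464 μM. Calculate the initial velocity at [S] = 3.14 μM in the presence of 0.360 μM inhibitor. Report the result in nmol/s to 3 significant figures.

2.25 nmol/s

With α = 1 + [I]/Ki = 1 + 0.360/0.464 = 1.776, the competitive rate law is v = Vmax[S] / (αKm + [S]).
v = 3.96×3.14 / (1.776×1.35 + 3.14) = 12.43/5.537 = 2.25 nmol/s.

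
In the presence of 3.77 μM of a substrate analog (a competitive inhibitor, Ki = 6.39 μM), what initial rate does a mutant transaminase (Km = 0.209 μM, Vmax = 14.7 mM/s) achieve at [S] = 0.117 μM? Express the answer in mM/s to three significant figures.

3.83 mM/s

With α = 1 + [I]/Ki = 1 + 3.77/6.39 = 1.590, the competitive rate law is v = Vmax[S] / (αKm + [S]).
v = 14.7×0.117 / (1.590×0.209 + 0.117) = 1.720/0.4493 = 3.83 mM/s.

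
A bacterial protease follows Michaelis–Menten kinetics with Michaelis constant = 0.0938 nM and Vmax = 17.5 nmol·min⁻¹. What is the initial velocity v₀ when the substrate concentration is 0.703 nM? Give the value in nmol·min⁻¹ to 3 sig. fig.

15.4 nmol·min⁻¹

v = Vmax·[S]/(Km + [S]) = 17.5 × 0.703 / (0.0938 + 0.703)
  = 12.30 / 0.7968 = 15.4 nmol·min⁻¹.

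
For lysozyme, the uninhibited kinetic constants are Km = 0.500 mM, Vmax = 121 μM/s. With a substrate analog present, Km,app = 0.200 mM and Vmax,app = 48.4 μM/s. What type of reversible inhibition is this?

uncompetitive

Both Km and Vmax decrease by the same factor (~2.50-fold) — characteristic of uncompetitive inhibition.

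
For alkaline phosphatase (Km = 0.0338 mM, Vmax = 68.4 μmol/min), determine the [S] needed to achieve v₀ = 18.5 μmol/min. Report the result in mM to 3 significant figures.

Rearranging v = Vmax[S]/(Km+[S]) gives [S] = Km·v/(Vmax − v).
[S] = 0.0338 × 18.5 / (68.4 − 18.5) = 0.6253/49.90 = 0.0125 mM.

0.0125 mM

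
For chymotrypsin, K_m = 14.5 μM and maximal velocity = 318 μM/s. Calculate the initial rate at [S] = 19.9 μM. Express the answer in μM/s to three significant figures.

184 μM/s

v = Vmax·[S]/(Km + [S]) = 318 × 19.9 / (14.5 + 19.9)
  = 6328 / 34.40 = 184 μM/s.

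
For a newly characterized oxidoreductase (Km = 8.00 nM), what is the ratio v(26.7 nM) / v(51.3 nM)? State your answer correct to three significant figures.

0.889

Since Vmax cancels, v₂/v₁ = [S]₂(Km+[S]₁) / [S]₁(Km+[S]₂).
= 26.7×(8.00+51.3) / (51.3×(8.00+26.7)) = 1583/1780 = 0.889.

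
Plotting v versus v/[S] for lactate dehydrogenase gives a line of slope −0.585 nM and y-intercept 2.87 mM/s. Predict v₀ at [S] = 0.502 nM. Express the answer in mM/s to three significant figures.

In the Eadie–Hofstee form v = Vmax − Km·(v/[S]), the slope is −Km and the intercept is Vmax, so Km = 0.585 nM and Vmax = 2.87 mM/s.
v = 2.87 × 0.502/(0.585 + 0.502) = 1.33 mM/s.

1.33 mM/s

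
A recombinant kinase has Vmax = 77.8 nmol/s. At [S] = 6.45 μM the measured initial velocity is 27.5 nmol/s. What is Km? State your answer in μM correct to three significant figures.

11.8 μM

From v = Vmax[S]/(Km+[S]), Km = [S](Vmax − v)/v.
Km = 6.45 × (77.8 − 27.5) / 27.5 = 324.4/27.5 = 11.8 μM.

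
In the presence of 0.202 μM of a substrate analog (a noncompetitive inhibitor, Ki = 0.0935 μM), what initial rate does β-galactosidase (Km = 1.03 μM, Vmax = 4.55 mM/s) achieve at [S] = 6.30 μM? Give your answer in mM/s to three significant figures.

1.24 mM/s

α = 1 + [I]/Ki = 1 + 0.202/0.0935 = 3.160.
For a noncompetitive inhibitor, Vmax is reduced to Vmax/α while Km is unchanged: Km,app = 1.03 μM, Vmax,app = 1.44 mM/s.
v = Vmax,app·[S]/(Km,app + [S]) = 1.44 × 6.30/(1.03 + 6.30) = 1.24 mM/s.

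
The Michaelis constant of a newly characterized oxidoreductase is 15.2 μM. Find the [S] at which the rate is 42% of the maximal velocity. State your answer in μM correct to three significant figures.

v/Vmax = [S]/(Km+[S]) = 0.42, so [S] = Km·0.42/(1 − 0.42) = 15.2 × 0.7241.
[S] = 11.0 μM.

11.0 μM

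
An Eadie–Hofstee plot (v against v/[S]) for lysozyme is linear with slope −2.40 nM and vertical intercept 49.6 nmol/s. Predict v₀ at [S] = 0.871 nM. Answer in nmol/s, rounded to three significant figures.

In the Eadie–Hofstee form v = Vmax − Km·(v/[S]), the slope is −Km and the intercept is Vmax, so Km = 2.40 nM and Vmax = 49.6 nmol/s.
v = 49.6 × 0.871/(2.40 + 0.871) = 13.2 nmol/s.

13.2 nmol/s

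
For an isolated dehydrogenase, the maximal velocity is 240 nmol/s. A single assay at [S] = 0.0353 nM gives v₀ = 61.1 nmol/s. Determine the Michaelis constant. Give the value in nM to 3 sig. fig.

0.103 nM

v/Vmax = 61.1/240 = 0.2546 = [S]/(Km+[S]).
So Km + [S] = [S]/0.2546 = 0.1387 nM, giving Km = 0.1387 − 0.0353 = 0.103 nM.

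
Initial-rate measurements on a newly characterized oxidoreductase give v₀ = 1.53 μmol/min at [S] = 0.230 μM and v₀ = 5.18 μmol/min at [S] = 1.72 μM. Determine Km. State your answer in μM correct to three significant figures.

1.00 μM

In reciprocal form, 1/v = (Km/Vmax)·(1/[S]) + 1/Vmax. The two points give (1/[S], 1/v) = (4.348, 0.6536) and (0.5814, 0.1931).
Slope = (0.6536 − 0.1931)/(4.348 − 0.5814) = 0.1223; intercept = 0.6536 − 0.1223×4.348 = 0.1220.
Vmax = 1/intercept = 8.20 μmol/min; Km = slope × Vmax = 0.1223 × 8.20 = 1.00 μM.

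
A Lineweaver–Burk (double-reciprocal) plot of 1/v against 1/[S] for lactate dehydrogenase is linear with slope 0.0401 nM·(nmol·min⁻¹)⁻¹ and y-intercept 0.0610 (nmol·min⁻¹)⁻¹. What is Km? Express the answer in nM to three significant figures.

y-intercept = 1/Vmax ⇒ Vmax = 16.4 nmol·min⁻¹; slope = Km/Vmax ⇒ Km = slope × Vmax.
Km = 0.0401 × 16.4 = 0.657 nM.

0.657 nM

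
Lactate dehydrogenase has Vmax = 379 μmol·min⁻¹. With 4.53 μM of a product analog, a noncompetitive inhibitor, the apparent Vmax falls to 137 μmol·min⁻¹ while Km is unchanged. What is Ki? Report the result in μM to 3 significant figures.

Noncompetitive: Vmax,app = Vmax/α with α = 1 + [I]/Ki.
α = Vmax/Vmax,app = 379/137 = 2.766.
Ki = [I]/(α − 1) = 4.53/1.766 = 2.56 μM.

2.56 μM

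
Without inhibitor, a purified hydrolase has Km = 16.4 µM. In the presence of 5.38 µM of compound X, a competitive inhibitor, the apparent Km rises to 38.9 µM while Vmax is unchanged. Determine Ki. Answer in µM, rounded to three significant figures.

Competitive: Km,app = α·Km with α = 1 + [I]/Ki.
α = Km,app/Km = 38.9/16.4 = 2.372.
Since α = 1 + [I]/Ki, [I]/Ki = 2.372 − 1 = 1.372 and Ki = 5.38/1.372 = 3.92 µM.

3.92 µM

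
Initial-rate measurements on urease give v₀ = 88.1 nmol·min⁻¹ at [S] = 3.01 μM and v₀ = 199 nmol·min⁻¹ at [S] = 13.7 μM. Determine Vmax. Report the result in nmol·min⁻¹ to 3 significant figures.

308 nmol·min⁻¹

From v = Vmax[S]/(Km+[S]), each point gives Vmax = v(Km+[S])/[S].
Equating: 88.1(Km+3.01)/3.01 = 199(Km+13.7)/13.7.
29.27·Km + 88.1 = 14.53·Km + 199, so (29.27 − 14.53)·Km = 199 − 88.1.
Km = 110.9/14.74 = 7.52 μM; then Vmax = 88.1(7.52+3.01)/3.01 = 308 nmol·min⁻¹.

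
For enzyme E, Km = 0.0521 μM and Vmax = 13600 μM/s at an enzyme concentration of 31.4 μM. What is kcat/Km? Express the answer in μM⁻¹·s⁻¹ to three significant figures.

kcat = Vmax/[E]total = 13600/31.4 = 433 s⁻¹.
kcat/Km = 433/0.0521 = 8310 μM⁻¹·s⁻¹.

8310 μM⁻¹·s⁻¹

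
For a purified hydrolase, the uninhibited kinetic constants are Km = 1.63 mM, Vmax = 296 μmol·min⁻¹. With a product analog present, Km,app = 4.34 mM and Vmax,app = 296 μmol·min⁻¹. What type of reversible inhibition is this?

competitive

Km increases (1.63 → 4.34 mM) while Vmax is unchanged — the hallmark of competitive inhibition.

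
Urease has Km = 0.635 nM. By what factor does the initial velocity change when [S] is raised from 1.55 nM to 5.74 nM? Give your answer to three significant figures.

1.27

The fractional saturations are [S]/(Km+[S]) = 1.55/2.185 = 0.7094 and 5.74/6.375 = 0.9004.
v₂/v₁ is just their ratio: 0.9004/0.7094 = 1.27.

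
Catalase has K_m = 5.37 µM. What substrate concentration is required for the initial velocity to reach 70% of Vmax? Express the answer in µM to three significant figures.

v/Vmax = [S]/(Km+[S]) = 0.7, so [S] = Km·0.7/(1 − 0.7) = 5.37 × 2.333.
[S] = 12.5 µM.

12.5 µM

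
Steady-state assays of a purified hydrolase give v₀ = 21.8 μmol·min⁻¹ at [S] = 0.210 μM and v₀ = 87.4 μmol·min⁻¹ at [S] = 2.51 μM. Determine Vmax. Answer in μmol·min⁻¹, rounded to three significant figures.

In reciprocal form, 1/v = (Km/Vmax)·(1/[S]) + 1/Vmax. The two points give (1/[S], 1/v) = (4.762, 0.04587) and (0.3984, 0.01144).
Slope = (0.04587 − 0.01144)/(4.762 − 0.3984) = 0.007890; intercept = 0.04587 − 0.007890×4.762 = 0.008298.
Vmax = 1/intercept = 121 μmol·min⁻¹; Km = slope × Vmax = 0.007890 × 121 = 0.951 μM.

121 μmol·min⁻¹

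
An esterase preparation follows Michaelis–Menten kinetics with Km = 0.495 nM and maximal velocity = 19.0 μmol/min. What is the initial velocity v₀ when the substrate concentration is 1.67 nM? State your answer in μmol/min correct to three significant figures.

14.7 μmol/min

[S]/(Km+[S]) = 1.67/2.165 = 0.7714, the fractional saturation.
v = 0.7714 × Vmax = 0.7714 × 19.0 = 14.7 μmol/min.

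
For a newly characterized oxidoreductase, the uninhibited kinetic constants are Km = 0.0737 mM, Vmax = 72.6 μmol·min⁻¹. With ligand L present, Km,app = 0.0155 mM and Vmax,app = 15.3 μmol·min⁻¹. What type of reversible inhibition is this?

uncompetitive

Both Km and Vmax decrease by the same factor (~4.75-fold) — characteristic of uncompetitive inhibition.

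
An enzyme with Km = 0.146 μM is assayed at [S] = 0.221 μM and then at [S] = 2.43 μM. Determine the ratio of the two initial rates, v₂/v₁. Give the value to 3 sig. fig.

Since Vmax cancels, v₂/v₁ = [S]₂(Km+[S]₁) / [S]₁(Km+[S]₂).
= 2.43×(0.146+0.221) / (0.221×(0.146+2.43)) = 0.8918/0.5693 = 1.57.

1.57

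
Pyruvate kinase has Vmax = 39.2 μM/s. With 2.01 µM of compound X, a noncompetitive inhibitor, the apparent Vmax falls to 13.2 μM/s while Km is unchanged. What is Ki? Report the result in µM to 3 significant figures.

Noncompetitive: Vmax,app = Vmax/α with α = 1 + [I]/Ki.
α = Vmax/Vmax,app = 39.2/13.2 = 2.970.
Ki = [I]/(α − 1) = 2.01/1.970 = 1.02 µM.

1.02 µM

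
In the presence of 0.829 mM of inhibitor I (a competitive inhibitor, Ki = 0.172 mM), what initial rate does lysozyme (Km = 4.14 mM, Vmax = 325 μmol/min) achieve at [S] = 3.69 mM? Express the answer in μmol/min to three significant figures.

α = 1 + [I]/Ki = 1 + 0.829/0.172 = 5.820.
For a competitive inhibitor, Vmax is unchanged and the apparent Km becomes α·Km: Km,app = 24.1 mM, Vmax,app = 325 μmol/min.
v = Vmax,app·[S]/(Km,app + [S]) = 325 × 3.69/(24.1 + 3.69) = 43.2 μmol/min.

43.2 μmol/min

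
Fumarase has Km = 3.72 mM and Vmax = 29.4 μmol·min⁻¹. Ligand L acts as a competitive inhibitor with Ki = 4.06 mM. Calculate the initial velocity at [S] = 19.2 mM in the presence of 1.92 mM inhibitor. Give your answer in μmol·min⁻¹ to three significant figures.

α = 1 + [I]/Ki = 1 + 1.92/4.06 = 1.473.
For a competitive inhibitor, Vmax is unchanged and the apparent Km becomes α·Km: Km,app = 5.48 mM, Vmax,app = 29.4 μmol·min⁻¹.
v = Vmax,app·[S]/(Km,app + [S]) = 29.4 × 19.2/(5.48 + 19.2) = 22.9 μmol·min⁻¹.

22.9 μmol·min⁻¹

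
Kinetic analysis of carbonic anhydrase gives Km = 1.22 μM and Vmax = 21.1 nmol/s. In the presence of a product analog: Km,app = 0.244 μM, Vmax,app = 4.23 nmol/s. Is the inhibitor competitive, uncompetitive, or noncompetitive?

uncompetitive

Both Km and Vmax decrease by the same factor (~4.99-fold) — characteristic of uncompetitive inhibition.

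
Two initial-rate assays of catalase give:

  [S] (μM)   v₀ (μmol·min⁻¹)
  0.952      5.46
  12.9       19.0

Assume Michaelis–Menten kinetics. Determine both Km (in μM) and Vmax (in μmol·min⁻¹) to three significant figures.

In reciprocal form, 1/v = (Km/Vmax)·(1/[S]) + 1/Vmax. The two points give (1/[S], 1/v) = (1.050, 0.1832) and (0.07752, 0.05263).
Slope = (0.1832 − 0.05263)/(1.050 − 0.07752) = 0.1342; intercept = 0.1832 − 0.1342×1.050 = 0.04223.
Vmax = 1/intercept = 23.7 μmol·min⁻¹; Km = slope × Vmax = 0.1342 × 23.7 = 3.18 μM.

Km = 3.18 μM; Vmax = 23.7 μmol·min⁻¹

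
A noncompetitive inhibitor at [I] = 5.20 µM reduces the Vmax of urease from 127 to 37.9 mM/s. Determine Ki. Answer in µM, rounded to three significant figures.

Noncompetitive: Vmax,app = Vmax/α with α = 1 + [I]/Ki.
α = Vmax/Vmax,app = 127/37.9 = 3.351.
Since α = 1 + [I]/Ki, [I]/Ki = 3.351 − 1 = 2.351 and Ki = 5.20/2.351 = 2.21 µM.

2.21 µM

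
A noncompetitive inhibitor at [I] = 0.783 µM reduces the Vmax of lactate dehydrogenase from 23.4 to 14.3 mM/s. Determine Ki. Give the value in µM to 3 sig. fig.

Noncompetitive: Vmax,app = Vmax/α with α = 1 + [I]/Ki.
α = Vmax/Vmax,app = 23.4/14.3 = 1.636.
Since α = 1 + [I]/Ki, [I]/Ki = 1.636 − 1 = 0.6364 and Ki = 0.783/0.6364 = 1.23 µM.

1.23 µM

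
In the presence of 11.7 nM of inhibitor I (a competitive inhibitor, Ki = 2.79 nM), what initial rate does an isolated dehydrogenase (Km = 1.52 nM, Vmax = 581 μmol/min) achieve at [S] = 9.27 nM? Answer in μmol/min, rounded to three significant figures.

With α = 1 + [I]/Ki = 1 + 11.7/2.79 = 5.194, the competitive rate law is v = Vmax[S] / (αKm + [S]).
v = 581×9.27 / (5.194×1.52 + 9.27) = 5386/17.16 = 314 μmol/min.

314 μmol/min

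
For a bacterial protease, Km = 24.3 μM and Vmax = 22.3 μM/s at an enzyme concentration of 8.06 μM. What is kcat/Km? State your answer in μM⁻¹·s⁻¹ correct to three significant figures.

0.114 μM⁻¹·s⁻¹

kcat = Vmax/[E]total = 22.3/8.06 = 2.77 s⁻¹.
kcat/Km = 2.77/24.3 = 0.114 μM⁻¹·s⁻¹.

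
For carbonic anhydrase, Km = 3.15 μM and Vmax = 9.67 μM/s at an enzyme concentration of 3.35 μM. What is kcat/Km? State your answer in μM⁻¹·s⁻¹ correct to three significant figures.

0.916 μM⁻¹·s⁻¹

kcat = Vmax/[E]total = 9.67/3.35 = 2.89 s⁻¹.
kcat/Km = 2.89/3.15 = 0.916 μM⁻¹·s⁻¹.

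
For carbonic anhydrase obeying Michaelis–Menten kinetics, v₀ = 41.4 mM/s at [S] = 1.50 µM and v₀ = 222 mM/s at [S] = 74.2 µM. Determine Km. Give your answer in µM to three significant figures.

From v = Vmax[S]/(Km+[S]), each point gives Vmax = v(Km+[S])/[S].
Equating: 41.4(Km+1.50)/1.50 = 222(Km+74.2)/74.2.
27.60·Km + 41.4 = 2.992·Km + 222, so (27.60 − 2.992)·Km = 222 − 41.4.
Km = 180.6/24.61 = 7.34 µM; then Vmax = 41.4(7.34+1.50)/1.50 = 244 mM/s.

7.34 µM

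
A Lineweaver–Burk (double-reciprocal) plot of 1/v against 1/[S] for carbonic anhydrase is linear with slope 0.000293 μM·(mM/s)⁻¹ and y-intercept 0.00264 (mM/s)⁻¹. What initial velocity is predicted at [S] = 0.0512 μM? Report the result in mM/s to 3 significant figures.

120 mM/s

The y-intercept is 1/Vmax, so Vmax = 1/0.00264 = 379 mM/s.
The slope is Km/Vmax, so Km = 0.000293 × 379 = 0.111 μM.
Then v = 379 × 0.0512/(0.111 + 0.0512) = 120 mM/s.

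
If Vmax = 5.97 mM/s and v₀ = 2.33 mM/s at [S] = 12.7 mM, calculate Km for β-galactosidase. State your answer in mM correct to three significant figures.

v/Vmax = 2.33/5.97 = 0.3903 = [S]/(Km+[S]).
So Km + [S] = [S]/0.3903 = 32.54 mM, giving Km = 32.54 − 12.7 = 19.8 mM.

19.8 mM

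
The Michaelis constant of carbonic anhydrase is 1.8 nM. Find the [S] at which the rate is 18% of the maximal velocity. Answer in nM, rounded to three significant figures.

0.395 nM

v/Vmax = [S]/(Km+[S]) = 0.18, so [S] = Km·0.18/(1 − 0.18) = 1.8 × 0.2195.
[S] = 0.395 nM.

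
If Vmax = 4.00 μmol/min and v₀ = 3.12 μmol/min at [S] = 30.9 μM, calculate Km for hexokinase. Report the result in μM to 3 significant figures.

8.72 μM

From v = Vmax[S]/(Km+[S]), Km = [S](Vmax − v)/v.
Km = 30.9 × (4.00 − 3.12) / 3.12 = 27.19/3.12 = 8.72 μM.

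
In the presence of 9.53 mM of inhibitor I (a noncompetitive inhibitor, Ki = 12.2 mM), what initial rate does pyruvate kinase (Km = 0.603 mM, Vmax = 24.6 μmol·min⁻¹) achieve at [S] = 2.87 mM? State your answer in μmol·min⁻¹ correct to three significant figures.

α = 1 + [I]/Ki = 1 + 9.53/12.2 = 1.781.
For a noncompetitive inhibitor, Vmax is reduced to Vmax/α while Km is unchanged: Km,app = 0.603 mM, Vmax,app = 13.8 μmol·min⁻¹.
v = Vmax,app·[S]/(Km,app + [S]) = 13.8 × 2.87/(0.603 + 2.87) = 11.4 μmol·min⁻¹.

11.4 μmol·min⁻¹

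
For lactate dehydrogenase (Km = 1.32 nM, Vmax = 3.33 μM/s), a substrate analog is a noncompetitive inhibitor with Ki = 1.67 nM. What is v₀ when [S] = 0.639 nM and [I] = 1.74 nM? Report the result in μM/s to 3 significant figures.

0.532 μM/s

With α = 1 + [I]/Ki = 1 + 1.74/1.67 = 2.042, the noncompetitive rate law is v = (Vmax/α)·[S] / (Km + [S]).
v = (3.33/2.042)×0.639 / (1.32 + 0.639) = 1.042/1.959 = 0.532 μM/s.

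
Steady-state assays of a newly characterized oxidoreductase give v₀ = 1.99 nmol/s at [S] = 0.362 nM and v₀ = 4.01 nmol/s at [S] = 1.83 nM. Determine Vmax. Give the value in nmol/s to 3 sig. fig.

5.35 nmol/s

In reciprocal form, 1/v = (Km/Vmax)·(1/[S]) + 1/Vmax. The two points give (1/[S], 1/v) = (2.762, 0.5025) and (0.5464, 0.2494).
Slope = (0.5025 − 0.2494)/(2.762 − 0.5464) = 0.1142; intercept = 0.5025 − 0.1142×2.762 = 0.1870.
Vmax = 1/intercept = 5.35 nmol/s; Km = slope × Vmax = 0.1142 × 5.35 = 0.611 nM.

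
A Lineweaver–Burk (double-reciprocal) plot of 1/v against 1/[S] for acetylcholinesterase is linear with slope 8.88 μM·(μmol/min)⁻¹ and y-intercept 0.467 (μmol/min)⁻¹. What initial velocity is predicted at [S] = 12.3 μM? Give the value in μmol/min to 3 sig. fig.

The y-intercept is 1/Vmax, so Vmax = 1/0.467 = 2.14 μmol/min.
The slope is Km/Vmax, so Km = 8.88 × 2.14 = 19.0 μM.
Then v = 2.14 × 12.3/(19.0 + 12.3) = 0.841 μmol/min.

0.841 μmol/min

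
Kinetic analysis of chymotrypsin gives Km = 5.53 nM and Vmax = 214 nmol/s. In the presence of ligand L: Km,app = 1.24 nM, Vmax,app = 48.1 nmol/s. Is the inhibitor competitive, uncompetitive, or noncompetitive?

Both Km and Vmax decrease by the same factor (~4.45-fold) — characteristic of uncompetitive inhibition.

uncompetitive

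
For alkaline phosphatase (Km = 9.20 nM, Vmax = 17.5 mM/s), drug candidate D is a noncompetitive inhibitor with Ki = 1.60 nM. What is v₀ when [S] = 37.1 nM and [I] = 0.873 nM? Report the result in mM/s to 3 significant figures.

9.07 mM/s

With α = 1 + [I]/Ki = 1 + 0.873/1.60 = 1.546, the noncompetitive rate law is v = (Vmax/α)·[S] / (Km + [S]).
v = (17.5/1.546)×37.1 / (9.20 + 37.1) = 420.1/46.30 = 9.07 mM/s.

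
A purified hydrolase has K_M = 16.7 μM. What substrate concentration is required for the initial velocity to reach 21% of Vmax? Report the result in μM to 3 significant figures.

v/Vmax = [S]/(Km+[S]) = 0.21, so [S] = Km·0.21/(1 − 0.21) = 16.7 × 0.2658.
[S] = 4.44 μM.

4.44 μM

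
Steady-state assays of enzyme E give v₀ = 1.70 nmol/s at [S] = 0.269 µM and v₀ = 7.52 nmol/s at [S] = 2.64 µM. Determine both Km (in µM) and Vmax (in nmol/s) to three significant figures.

In reciprocal form, 1/v = (Km/Vmax)·(1/[S]) + 1/Vmax. The two points give (1/[S], 1/v) = (3.717, 0.5882) and (0.3788, 0.1330).
Slope = (0.5882 − 0.1330)/(3.717 − 0.3788) = 0.1364; intercept = 0.5882 − 0.1364×3.717 = 0.08133.
Vmax = 1/intercept = 12.3 nmol/s; Km = slope × Vmax = 0.1364 × 12.3 = 1.68 µM.

Km = 1.68 µM; Vmax = 12.3 nmol/s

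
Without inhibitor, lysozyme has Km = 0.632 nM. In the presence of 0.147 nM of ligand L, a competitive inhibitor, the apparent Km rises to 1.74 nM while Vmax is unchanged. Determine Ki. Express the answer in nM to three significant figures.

0.0838 nM

Competitive: Km,app = α·Km with α = 1 + [I]/Ki.
α = Km,app/Km = 1.74/0.632 = 2.753.
Ki = [I]/(α − 1) = 0.147/1.753 = 0.0838 nM.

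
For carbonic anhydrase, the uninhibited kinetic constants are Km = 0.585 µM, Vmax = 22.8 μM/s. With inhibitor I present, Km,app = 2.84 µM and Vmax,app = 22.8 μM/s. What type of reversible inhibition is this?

competitive

Km increases (0.585 → 2.84 µM) while Vmax is unchanged — the hallmark of competitive inhibition.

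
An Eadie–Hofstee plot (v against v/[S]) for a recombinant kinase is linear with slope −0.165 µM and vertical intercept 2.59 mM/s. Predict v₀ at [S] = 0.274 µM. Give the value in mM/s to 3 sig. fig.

In the Eadie–Hofstee form v = Vmax − Km·(v/[S]), the slope is −Km and the intercept is Vmax, so Km = 0.165 µM and Vmax = 2.59 mM/s.
v = 2.59 × 0.274/(0.165 + 0.274) = 1.62 mM/s.

1.62 mM/s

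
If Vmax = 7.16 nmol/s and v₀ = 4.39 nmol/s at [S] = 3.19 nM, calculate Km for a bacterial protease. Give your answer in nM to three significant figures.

v/Vmax = 4.39/7.16 = 0.6131 = [S]/(Km+[S]).
So Km + [S] = [S]/0.6131 = 5.203 nM, giving Km = 5.203 − 3.19 = 2.01 nM.

2.01 nM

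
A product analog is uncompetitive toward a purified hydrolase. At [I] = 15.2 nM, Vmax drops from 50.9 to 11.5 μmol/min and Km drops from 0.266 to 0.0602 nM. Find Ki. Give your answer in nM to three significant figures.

Uncompetitive: Vmax,app = Vmax/α (and Km,app = Km/α) with α = 1 + [I]/Ki.
α = Vmax/Vmax,app = 50.9/11.5 = 4.426.
Ki = [I]/(α − 1) = 15.2/3.426 = 4.44 nM.

4.44 nM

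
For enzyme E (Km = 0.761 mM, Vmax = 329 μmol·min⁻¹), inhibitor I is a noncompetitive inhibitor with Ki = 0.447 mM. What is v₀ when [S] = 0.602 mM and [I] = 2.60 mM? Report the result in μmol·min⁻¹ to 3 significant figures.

α = 1 + [I]/Ki = 1 + 2.60/0.447 = 6.817.
For a noncompetitive inhibitor, Vmax is reduced to Vmax/α while Km is unchanged: Km,app = 0.761 mM, Vmax,app = 48.3 μmol·min⁻¹.
v = Vmax,app·[S]/(Km,app + [S]) = 48.3 × 0.602/(0.761 + 0.602) = 21.3 μmol·min⁻¹.

21.3 μmol·min⁻¹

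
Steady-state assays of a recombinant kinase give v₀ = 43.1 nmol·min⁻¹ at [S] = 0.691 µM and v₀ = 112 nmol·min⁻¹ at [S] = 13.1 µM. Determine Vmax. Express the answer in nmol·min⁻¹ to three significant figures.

123 nmol·min⁻¹

In reciprocal form, 1/v = (Km/Vmax)·(1/[S]) + 1/Vmax. The two points give (1/[S], 1/v) = (1.447, 0.02320) and (0.07634, 0.008929).
Slope = (0.02320 − 0.008929)/(1.447 − 0.07634) = 0.01041; intercept = 0.02320 − 0.01041×1.447 = 0.008134.
Vmax = 1/intercept = 123 nmol·min⁻¹; Km = slope × Vmax = 0.01041 × 123 = 1.28 µM.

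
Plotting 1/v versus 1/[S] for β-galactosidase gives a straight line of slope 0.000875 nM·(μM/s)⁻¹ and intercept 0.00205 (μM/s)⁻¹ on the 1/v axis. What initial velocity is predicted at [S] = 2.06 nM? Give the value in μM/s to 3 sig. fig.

The y-intercept is 1/Vmax, so Vmax = 1/0.00205 = 488 μM/s.
The slope is Km/Vmax, so Km = 0.000875 × 488 = 0.427 nM.
Then v = 488 × 2.06/(0.427 + 2.06) = 404 μM/s.

404 μM/s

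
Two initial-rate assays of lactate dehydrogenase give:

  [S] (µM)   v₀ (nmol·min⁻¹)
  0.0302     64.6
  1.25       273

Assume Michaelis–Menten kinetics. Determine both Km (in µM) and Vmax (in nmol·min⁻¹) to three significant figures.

Km = 0.109 µM; Vmax = 297 nmol·min⁻¹

In reciprocal form, 1/v = (Km/Vmax)·(1/[S]) + 1/Vmax. The two points give (1/[S], 1/v) = (33.11, 0.01548) and (0.8000, 0.003663).
Slope = (0.01548 − 0.003663)/(33.11 − 0.8000) = 0.0003657; intercept = 0.01548 − 0.0003657×33.11 = 0.003370.
Vmax = 1/intercept = 297 nmol·min⁻¹; Km = slope × Vmax = 0.0003657 × 297 = 0.109 µM.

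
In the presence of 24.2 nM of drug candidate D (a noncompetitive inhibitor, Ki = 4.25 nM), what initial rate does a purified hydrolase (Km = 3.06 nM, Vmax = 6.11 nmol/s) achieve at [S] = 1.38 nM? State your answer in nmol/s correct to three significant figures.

α = 1 + [I]/Ki = 1 + 24.2/4.25 = 6.694.
For a noncompetitive inhibitor, Vmax is reduced to Vmax/α while Km is unchanged: Km,app = 3.06 nM, Vmax,app = 0.913 nmol/s.
v = Vmax,app·[S]/(Km,app + [S]) = 0.913 × 1.38/(3.06 + 1.38) = 0.284 nmol/s.

0.284 nmol/s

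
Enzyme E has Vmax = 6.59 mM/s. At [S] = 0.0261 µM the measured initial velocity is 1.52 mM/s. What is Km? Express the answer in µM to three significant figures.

From v = Vmax[S]/(Km+[S]), Km = [S](Vmax − v)/v.
Km = 0.0261 × (6.59 − 1.52) / 1.52 = 0.1323/1.52 = 0.0871 µM.

0.0871 µM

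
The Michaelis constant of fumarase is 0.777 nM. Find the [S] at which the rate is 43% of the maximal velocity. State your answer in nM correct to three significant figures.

0.586 nM

v/Vmax = [S]/(Km+[S]) = 0.43, so [S] = Km·0.43/(1 − 0.43) = 0.777 × 0.7544.
[S] = 0.586 nM.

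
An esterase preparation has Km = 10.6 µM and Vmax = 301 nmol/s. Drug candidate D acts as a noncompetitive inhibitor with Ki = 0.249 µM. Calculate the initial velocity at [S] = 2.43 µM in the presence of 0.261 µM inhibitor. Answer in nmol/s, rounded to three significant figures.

27.4 nmol/s

With α = 1 + [I]/Ki = 1 + 0.261/0.249 = 2.048, the noncompetitive rate law is v = (Vmax/α)·[S] / (Km + [S]).
v = (301/2.048)×2.43 / (10.6 + 2.43) = 357.1/13.03 = 27.4 nmol/s.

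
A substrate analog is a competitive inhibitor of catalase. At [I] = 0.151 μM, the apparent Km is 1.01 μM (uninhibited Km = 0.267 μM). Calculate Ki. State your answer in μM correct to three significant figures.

0.0543 μM

Competitive: Km,app = α·Km with α = 1 + [I]/Ki.
α = Km,app/Km = 1.01/0.267 = 3.783.
Ki = [I]/(α − 1) = 0.151/2.783 = 0.0543 μM.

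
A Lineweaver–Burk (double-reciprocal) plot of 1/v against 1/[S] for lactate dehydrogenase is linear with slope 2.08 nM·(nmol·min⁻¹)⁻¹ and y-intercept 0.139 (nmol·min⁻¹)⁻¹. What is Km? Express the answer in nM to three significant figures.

15.0 nM

y-intercept = 1/Vmax ⇒ Vmax = 7.19 nmol·min⁻¹; slope = Km/Vmax ⇒ Km = slope × Vmax.
Km = 2.08 × 7.19 = 15.0 nM.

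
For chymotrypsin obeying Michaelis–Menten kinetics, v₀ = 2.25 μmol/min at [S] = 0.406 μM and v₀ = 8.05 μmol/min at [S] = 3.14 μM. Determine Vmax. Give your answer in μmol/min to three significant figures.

13.0 μmol/min

From v = Vmax[S]/(Km+[S]), each point gives Vmax = v(Km+[S])/[S].
Equating: 2.25(Km+0.406)/0.406 = 8.05(Km+3.14)/3.14.
5.542·Km + 2.25 = 2.564·Km + 8.05, so (5.542 − 2.564)·Km = 8.05 − 2.25.
Km = 5.800/2.978 = 1.95 μM; then Vmax = 2.25(1.95+0.406)/0.406 = 13.0 μmol/min.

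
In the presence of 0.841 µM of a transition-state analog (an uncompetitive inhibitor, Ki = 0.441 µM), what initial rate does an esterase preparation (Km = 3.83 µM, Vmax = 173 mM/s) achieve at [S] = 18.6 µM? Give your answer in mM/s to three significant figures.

α = 1 + [I]/Ki = 1 + 0.841/0.441 = 2.907.
For an uncompetitive inhibitor, both parameters are divided by α, giving Vmax/α and Km/α: Km,app = 1.32 µM, Vmax,app = 59.5 mM/s.
v = Vmax,app·[S]/(Km,app + [S]) = 59.5 × 18.6/(1.32 + 18.6) = 55.6 mM/s.

55.6 mM/s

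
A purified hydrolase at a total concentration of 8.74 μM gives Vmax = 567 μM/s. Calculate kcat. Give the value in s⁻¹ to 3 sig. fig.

kcat = Vmax/[E]total = 567 μM/s / 8.74 μM = 64.9 s⁻¹.

64.9 s⁻¹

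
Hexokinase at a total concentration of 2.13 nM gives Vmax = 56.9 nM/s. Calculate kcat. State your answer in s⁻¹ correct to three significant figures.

26.7 s⁻¹

kcat = Vmax/[E]total = 56.9 nM/s / 2.13 nM = 26.7 s⁻¹.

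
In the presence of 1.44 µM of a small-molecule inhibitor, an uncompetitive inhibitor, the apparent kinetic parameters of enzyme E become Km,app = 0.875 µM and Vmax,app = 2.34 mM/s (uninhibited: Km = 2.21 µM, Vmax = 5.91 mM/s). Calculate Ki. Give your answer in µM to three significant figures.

Uncompetitive: Vmax,app = Vmax/α (and Km,app = Km/α) with α = 1 + [I]/Ki.
α = Vmax/Vmax,app = 5.91/2.34 = 2.526.
Since α = 1 + [I]/Ki, [I]/Ki = 2.526 − 1 = 1.526 and Ki = 1.44/1.526 = 0.944 µM.

0.944 µM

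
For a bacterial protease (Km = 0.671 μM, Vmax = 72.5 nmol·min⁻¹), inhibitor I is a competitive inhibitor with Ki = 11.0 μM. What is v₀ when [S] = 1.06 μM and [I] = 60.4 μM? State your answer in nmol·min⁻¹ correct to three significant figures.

14.2 nmol·min⁻¹

α = 1 + [I]/Ki = 1 + 60.4/11.0 = 6.491.
For a competitive inhibitor, Vmax is unchanged and the apparent Km becomes α·Km: Km,app = 4.36 μM, Vmax,app = 72.5 nmol·min⁻¹.
v = Vmax,app·[S]/(Km,app + [S]) = 72.5 × 1.06/(4.36 + 1.06) = 14.2 nmol·min⁻¹.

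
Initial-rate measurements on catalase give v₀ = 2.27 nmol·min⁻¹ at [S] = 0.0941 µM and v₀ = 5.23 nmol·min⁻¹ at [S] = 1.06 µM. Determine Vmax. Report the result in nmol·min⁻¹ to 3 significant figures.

In reciprocal form, 1/v = (Km/Vmax)·(1/[S]) + 1/Vmax. The two points give (1/[S], 1/v) = (10.63, 0.4405) and (0.9434, 0.1912).
Slope = (0.4405 − 0.1912)/(10.63 − 0.9434) = 0.02575; intercept = 0.4405 − 0.02575×10.63 = 0.1669.
Vmax = 1/intercept = 5.99 nmol·min⁻¹; Km = slope × Vmax = 0.02575 × 5.99 = 0.154 µM.

5.99 nmol·min⁻¹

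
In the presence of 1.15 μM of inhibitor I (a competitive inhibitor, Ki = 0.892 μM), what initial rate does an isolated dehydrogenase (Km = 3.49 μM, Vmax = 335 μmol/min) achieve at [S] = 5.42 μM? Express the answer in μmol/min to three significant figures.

α = 1 + [I]/Ki = 1 + 1.15/0.892 = 2.289.
For a competitive inhibitor, Vmax is unchanged and the apparent Km becomes α·Km: Km,app = 7.99 μM, Vmax,app = 335 μmol/min.
v = Vmax,app·[S]/(Km,app + [S]) = 335 × 5.42/(7.99 + 5.42) = 135 μmol/min.

135 μmol/min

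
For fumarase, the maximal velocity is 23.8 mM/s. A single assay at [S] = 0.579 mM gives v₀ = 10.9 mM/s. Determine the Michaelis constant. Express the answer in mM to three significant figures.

v/Vmax = 10.9/23.8 = 0.4580 = [S]/(Km+[S]).
So Km + [S] = [S]/0.4580 = 1.264 mM, giving Km = 1.264 − 0.579 = 0.685 mM.

0.685 mM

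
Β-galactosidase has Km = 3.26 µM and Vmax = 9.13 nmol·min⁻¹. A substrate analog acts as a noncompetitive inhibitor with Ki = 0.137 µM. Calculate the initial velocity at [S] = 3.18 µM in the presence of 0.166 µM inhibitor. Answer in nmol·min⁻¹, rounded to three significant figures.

With α = 1 + [I]/Ki = 1 + 0.166/0.137 = 2.212, the noncompetitive rate law is v = (Vmax/α)·[S] / (Km + [S]).
v = (9.13/2.212)×3.18 / (3.26 + 3.18) = 13.13/6.440 = 2.04 nmol·min⁻¹.

2.04 nmol·min⁻¹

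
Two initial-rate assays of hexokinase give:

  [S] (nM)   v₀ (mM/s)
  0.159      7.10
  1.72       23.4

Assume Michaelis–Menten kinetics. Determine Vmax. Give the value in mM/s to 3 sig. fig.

30.5 mM/s

From v = Vmax[S]/(Km+[S]), each point gives Vmax = v(Km+[S])/[S].
Equating: 7.10(Km+0.159)/0.159 = 23.4(Km+1.72)/1.72.
44.65·Km + 7.10 = 13.60·Km + 23.4, so (44.65 − 13.60)·Km = 23.4 − 7.10.
Km = 16.30/31.05 = 0.525 nM; then Vmax = 7.10(0.525+0.159)/0.159 = 30.5 mM/s.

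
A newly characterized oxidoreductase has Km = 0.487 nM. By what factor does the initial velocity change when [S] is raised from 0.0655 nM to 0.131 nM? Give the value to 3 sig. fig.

Since Vmax cancels, v₂/v₁ = [S]₂(Km+[S]₁) / [S]₁(Km+[S]₂).
= 0.131×(0.487+0.0655) / (0.0655×(0.487+0.131)) = 0.07238/0.04048 = 1.79.

1.79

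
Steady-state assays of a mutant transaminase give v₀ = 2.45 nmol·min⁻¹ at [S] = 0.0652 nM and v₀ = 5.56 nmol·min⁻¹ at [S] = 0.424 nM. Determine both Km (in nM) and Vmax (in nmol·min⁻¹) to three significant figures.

Km = 0.127 nM; Vmax = 7.23 nmol·min⁻¹

From v = Vmax[S]/(Km+[S]), each point gives Vmax = v(Km+[S])/[S].
Equating: 2.45(Km+0.0652)/0.0652 = 5.56(Km+0.424)/0.424.
37.58·Km + 2.45 = 13.11·Km + 5.56, so (37.58 − 13.11)·Km = 5.56 − 2.45.
Km = 3.110/24.46 = 0.127 nM; then Vmax = 2.45(0.127+0.0652)/0.0652 = 7.23 nmol·min⁻¹.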